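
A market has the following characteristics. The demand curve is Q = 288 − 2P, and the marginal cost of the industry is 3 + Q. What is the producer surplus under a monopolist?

PS = 4970.25

Inverting demand: P = 144 − 0.5Q.
Monopoly sets MR = MC: 144 − Q = 3 + Q ⇒ Q = 70.5, P = 144 − 0.5·70.5 = 108.75.
PS = P·Q − VC(Q) = 108.75·70.5 − (3·70.5 + ½·1·70.5²) = 4970.25.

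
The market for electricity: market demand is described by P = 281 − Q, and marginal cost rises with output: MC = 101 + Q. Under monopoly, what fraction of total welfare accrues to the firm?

The monopolist equates marginal revenue to marginal cost: 281 − 2Q = 101 + Q, so Q = 60. From demand, P = 221.
CS = ½·(281 − 221)·60 = 1800.
PS = P·Q − VC(Q) = 221·60 − (101·60 + ½·1·60²) = 5400.
Share captured = PS/TS = 5400/7200 = 0.75.

PS/TS = 0.75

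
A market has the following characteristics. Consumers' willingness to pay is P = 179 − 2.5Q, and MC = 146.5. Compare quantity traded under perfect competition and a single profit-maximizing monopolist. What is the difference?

Competitive firms price at marginal cost: P = 146.5, giving Q = 13.
The monopolist equates marginal revenue to marginal cost: 179 − 5Q = 146.5, so Q = 6.5. From demand, P = 162.75.
Change in quantity traded: 6.5 − 13 = −6.5.

Q falls by 6.5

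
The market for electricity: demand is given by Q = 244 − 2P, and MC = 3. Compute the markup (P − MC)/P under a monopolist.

Inverting demand: P = 122 − 0.5Q.
Monopoly sets MR = MC: 122 − Q = 3 ⇒ Q = 119, P = 122 − 0.5·119 = 62.5.
Lerner index = (P − MC)/P = (62.5 − 3)/62.5 = 0.952.

Lerner index = 0.952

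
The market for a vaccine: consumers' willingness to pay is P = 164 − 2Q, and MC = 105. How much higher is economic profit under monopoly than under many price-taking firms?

Under competition P = MC = 105, so Q = (164 − 105)/2 = 29.5.
Profit = (105 − 105)·29.5 = 0.
Monopoly sets MR = MC: 164 − 4Q = 105 ⇒ Q = 14.75, P = 164 − 2·14.75 = 134.5.
Profit = (134.5 − 105)·14.75 = 435.125.
Change in economic profit: 435.125 − 0 = 435.125.

π rises by 435.125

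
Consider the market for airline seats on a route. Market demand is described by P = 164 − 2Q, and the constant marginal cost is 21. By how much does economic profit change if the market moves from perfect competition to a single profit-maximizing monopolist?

π rises by 2556.125

Under competition P = MC = 21, so Q = (164 − 21)/2 = 71.5.
Profit = (21 − 21)·71.5 = 0.
A monopolist chooses Q where MR = MC. MR = 164 − 4Q; setting this equal to 21 gives Q = 35.75 and P = 92.5.
Profit = (92.5 − 21)·35.75 = 2556.125.
Change in economic profit: 2556.125 − 0 = 2556.125.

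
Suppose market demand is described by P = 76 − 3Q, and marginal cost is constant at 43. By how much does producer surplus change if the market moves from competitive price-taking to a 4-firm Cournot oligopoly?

Producer surplus rises by 58.08

Perfect competition: P = MC = 43, so 76 − 3Q = 43 and Q = 11.
PS = (43 − 43)·11 = 0.
In a 4-firm Cournot equilibrium, symmetry and the first-order condition give q = (76 − 43)/(15) = 2.2. So Q = 8.8 and P = 49.6.
PS = (49.6 − 43)·8.8 = 58.08.
Change in producer surplus: 58.08 − 0 = 58.08.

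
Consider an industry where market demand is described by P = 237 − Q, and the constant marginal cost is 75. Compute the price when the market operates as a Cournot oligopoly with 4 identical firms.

Cournot with 4 identical firms: the symmetric best-response condition is 237 − 5q = 75. Each firm produces q = 32.4, total output Q = 129.6, price P = 107.4.

P = 107.4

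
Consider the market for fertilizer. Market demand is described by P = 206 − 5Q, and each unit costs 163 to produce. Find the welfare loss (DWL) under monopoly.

DWL = 46.225

Perfect competition: P = MC = 163, so 206 − 5Q = 163 and Q = 8.6.
A monopolist chooses Q where MR = MC. MR = 206 − 10Q; setting this equal to 163 gives Q = 4.3 and P = 184.5.
DWL is the triangle between Q = 4.3 and Q = 8.6: ½·(8.6 − 4.3)·(184.5 − 163) = 46.225.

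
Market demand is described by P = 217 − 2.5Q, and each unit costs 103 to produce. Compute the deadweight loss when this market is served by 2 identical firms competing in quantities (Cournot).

DWL = 288.8

Under competition P = MC = 103, so Q = (217 − 103)/2.5 = 45.6.
Cournot with 2 identical firms: the symmetric best-response condition is 217 − 7.5q = 103. Each firm produces q = 15.2, total output Q = 30.4, price P = 141.
DWL is the triangle between Q = 30.4 and Q = 45.6: ½·(45.6 − 30.4)·(141 − 103) = 288.8.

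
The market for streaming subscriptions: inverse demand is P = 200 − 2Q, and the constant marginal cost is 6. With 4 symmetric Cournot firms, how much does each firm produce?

In a 4-firm Cournot equilibrium, symmetry and the first-order condition give q = (200 − 6)/(10) = 19.4. So Q = 77.6 and P = 44.8.

q_i = 19.4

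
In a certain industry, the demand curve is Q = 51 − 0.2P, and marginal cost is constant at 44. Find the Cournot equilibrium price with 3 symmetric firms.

P = 96.75

Inverting demand: P = 255 − 5Q.
In a 3-firm Cournot equilibrium, symmetry and the first-order condition give q = (255 − 44)/(20) = 10.55. So Q = 31.65 and P = 96.75.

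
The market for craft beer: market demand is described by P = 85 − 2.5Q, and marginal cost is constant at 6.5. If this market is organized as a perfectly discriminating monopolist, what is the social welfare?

TS = 1232.45

A perfectly discriminating monopolist sells every unit with P(Q) ≥ MC(Q), so output equals the competitive quantity Q = 31.4. Each buyer pays their reservation price, so CS = 0 and the firm captures all surplus.
TS = 1232.45 (equal to competitive TS).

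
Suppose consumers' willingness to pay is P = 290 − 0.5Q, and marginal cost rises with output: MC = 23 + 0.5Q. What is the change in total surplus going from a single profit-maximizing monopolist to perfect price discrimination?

Monopoly sets MR = MC: 290 − Q = 23 + 0.5Q ⇒ Q = 178, P = 290 − 0.5·178 = 201.
CS = ½·(290 − 201)·178 = 7921; PS = (201·178 − 23·178 − ½·0.5·178²) = 23763; TS = 31684.
A perfectly discriminating monopolist sells every unit with P(Q) ≥ MC(Q), so output equals the competitive quantity Q = 267. Each buyer pays their reservation price, so CS = 0 and the firm captures all surplus.
TS = 35644.5 (equal to competitive TS).
Change in total surplus: 35644.5 − 31684 = 3960.5.

TS rises by 3960.5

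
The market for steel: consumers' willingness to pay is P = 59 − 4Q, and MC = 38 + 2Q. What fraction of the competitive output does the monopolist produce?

Q_m/Q_c = 0.6

A monopolist chooses Q where MR = MC. MR = 59 − 8Q; setting this equal to 38 + 2Q gives Q = 2.1 and P = 50.6.
Under competition P = MC: 59 − 4Q = 38 + 2Q ⇒ Q = 3.5, P = 45.
Ratio Q_m/Q_c = 2.1/3.5 = 0.6.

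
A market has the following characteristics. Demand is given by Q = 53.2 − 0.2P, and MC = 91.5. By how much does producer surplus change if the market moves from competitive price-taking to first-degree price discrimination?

Inverting demand: P = 266 − 5Q.
Under competition P = MC = 91.5, so Q = (266 − 91.5)/5 = 34.9.
PS = (91.5 − 91.5)·34.9 = 0.
With perfect price discrimination, output is the efficient level Q = 34.9 (where demand meets MC), but every buyer pays their willingness to pay: CS = 0 and PS = total surplus.
PS = ½·(266 − 91.5)·34.9 = 3045.025.
Change in producer surplus: 3045.025 − 0 = 3045.025.

Producer surplus rises by 3045.025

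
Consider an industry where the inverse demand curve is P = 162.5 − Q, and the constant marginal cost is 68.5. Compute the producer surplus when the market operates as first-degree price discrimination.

PS = 4418

A perfectly discriminating monopolist sells every unit with P(Q) ≥ MC(Q), so output equals the competitive quantity Q = 94. Each buyer pays their reservation price, so CS = 0 and the firm captures all surplus.
PS = ½·(162.5 − 68.5)·94 = 4418.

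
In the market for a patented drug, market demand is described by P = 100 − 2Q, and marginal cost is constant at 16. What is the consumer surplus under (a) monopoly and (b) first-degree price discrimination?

Monopoly: CS = 441; Perfect PD: CS = 0

Monopoly sets MR = MC: 100 − 4Q = 16 ⇒ Q = 21, P = 100 − 2·21 = 58.
CS = ½·(100 − 58)·21 = 441.
With perfect price discrimination, output is the efficient level Q = 42 (where demand meets MC), but every buyer pays their willingness to pay: CS = 0 and PS = total surplus.
CS = 0.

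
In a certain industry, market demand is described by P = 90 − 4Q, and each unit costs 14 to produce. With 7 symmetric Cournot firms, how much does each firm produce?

In a 7-firm Cournot equilibrium, symmetry and the first-order condition give q = (90 − 14)/(32) = 2.375. So Q = 16.625 and P = 23.5.

q_i = 2.375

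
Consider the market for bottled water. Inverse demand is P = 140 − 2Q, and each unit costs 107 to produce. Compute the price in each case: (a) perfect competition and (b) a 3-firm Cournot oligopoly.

Competitive firms price at marginal cost: P = 107, giving Q = 16.5.
In a 3-firm Cournot equilibrium, symmetry and the first-order condition give q = (140 − 107)/(8) = 4.125. So Q = 12.375 and P = 115.25.

Competition: P = 107; Cournot: P = 115.25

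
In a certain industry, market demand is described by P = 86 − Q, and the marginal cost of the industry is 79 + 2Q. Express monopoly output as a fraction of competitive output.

Monopoly sets MR = MC: 86 − 2Q = 79 + 2Q ⇒ Q = 1.75, P = 86 − 1.75 = 84.25.
Competitive equilibrium sets price equal to marginal cost: 86 − Q = 79 + 2Q, so Q = 7/3 and P = 251/3.
Ratio Q_m/Q_c = 1.75/(7/3) = 0.75.

Q_m/Q_c = 0.75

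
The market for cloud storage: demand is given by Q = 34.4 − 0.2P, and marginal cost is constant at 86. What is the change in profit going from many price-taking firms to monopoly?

Profit rises by 369.8

Inverting demand: P = 172 − 5Q.
Under competition P = MC = 86, so Q = (172 − 86)/5 = 17.2.
Profit = (86 − 86)·17.2 = 0.
A monopolist chooses Q where MR = MC. MR = 172 − 10Q; setting this equal to 86 gives Q = 8.6 and P = 129.
Profit = (129 − 86)·8.6 = 369.8.
Change in profit: 369.8 − 0 = 369.8.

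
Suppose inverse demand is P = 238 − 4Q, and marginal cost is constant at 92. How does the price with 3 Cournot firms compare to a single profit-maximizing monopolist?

Cournot: P = 128.5; Monopoly: P = 165

Cournot with 3 identical firms: the symmetric best-response condition is 238 − 16q = 92. Each firm produces q = 9.125, total output Q = 27.375, price P = 128.5.
The monopolist equates marginal revenue to marginal cost: 238 − 8Q = 92, so Q = 18.25. From demand, P = 165.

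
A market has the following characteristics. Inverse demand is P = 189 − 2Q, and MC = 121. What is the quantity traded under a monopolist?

The monopolist equates marginal revenue to marginal cost: 189 − 4Q = 121, so Q = 17. From demand, P = 155.

Q = 17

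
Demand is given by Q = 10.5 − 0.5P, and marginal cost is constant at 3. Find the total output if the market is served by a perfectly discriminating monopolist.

Inverting demand: P = 21 − 2Q.
A perfectly discriminating monopolist sells every unit with P(Q) ≥ MC(Q), so output equals the competitive quantity Q = 9. Each buyer pays their reservation price, so CS = 0 and the firm captures all surplus.

Q = 9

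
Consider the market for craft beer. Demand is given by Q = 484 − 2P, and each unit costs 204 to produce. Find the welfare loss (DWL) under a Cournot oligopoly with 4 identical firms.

Inverting demand: P = 242 − 0.5Q.
Under competition P = MC = 204, so Q = (242 − 204)/0.5 = 76.
Cournot with 4 identical firms: the symmetric best-response condition is 242 − 2.5q = 204. Each firm produces q = 15.2, total output Q = 60.8, price P = 211.6.
DWL is the triangle between Q = 60.8 and Q = 76: ½·(76 − 60.8)·(211.6 − 204) = 57.76.

DWL = 57.76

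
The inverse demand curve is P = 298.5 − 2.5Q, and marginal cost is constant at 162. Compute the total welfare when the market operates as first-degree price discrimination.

TS = 3726.45

A perfectly discriminating monopolist sells every unit with P(Q) ≥ MC(Q), so output equals the competitive quantity Q = 54.6. Each buyer pays their reservation price, so CS = 0 and the firm captures all surplus.
TS = 3726.45 (equal to competitive TS).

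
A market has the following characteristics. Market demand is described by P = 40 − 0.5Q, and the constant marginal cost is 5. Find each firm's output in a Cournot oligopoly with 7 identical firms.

With 7 symmetric Cournot firms, each firm's FOC gives 40 − 4q = 5, so q = 8.75, Q = 7·8.75 = 61.25, and P = 9.375.

q_i = 8.75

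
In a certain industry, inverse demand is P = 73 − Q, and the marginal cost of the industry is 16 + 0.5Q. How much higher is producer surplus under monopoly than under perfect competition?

PS rises by 288.8

Competitive equilibrium sets price equal to marginal cost: 73 − Q = 16 + 0.5Q, so Q = 38 and P = 35.
PS = P·Q − VC(Q) = 35·38 − (16·38 + ½·0.5·38²) = 361.
A monopolist chooses Q where MR = MC. MR = 73 − 2Q; setting this equal to 16 + 0.5Q gives Q = 22.8 and P = 50.2.
PS = P·Q − VC(Q) = 50.2·22.8 − (16·22.8 + ½·0.5·22.8²) = 649.8.
Change in producer surplus: 649.8 − 361 = 288.8.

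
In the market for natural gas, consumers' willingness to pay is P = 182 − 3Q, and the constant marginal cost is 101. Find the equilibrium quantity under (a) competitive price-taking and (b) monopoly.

Competition: Q = 27; Monopoly: Q = 13.5

Perfect competition: P = MC = 101, so 182 − 3Q = 101 and Q = 27.
Monopoly sets MR = MC: 182 − 6Q = 101 ⇒ Q = 13.5, P = 182 − 3·13.5 = 141.5.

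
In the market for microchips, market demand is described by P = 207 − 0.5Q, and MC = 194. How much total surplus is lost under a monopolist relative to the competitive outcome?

Competitive firms price at marginal cost: P = 194, giving Q = 26.
A monopolist chooses Q where MR = MC. MR = 207 − Q; setting this equal to 194 gives Q = 13 and P = 200.5.
DWL is the triangle between Q = 13 and Q = 26: ½·(26 − 13)·(200.5 − 194) = 42.25.

DWL = 42.25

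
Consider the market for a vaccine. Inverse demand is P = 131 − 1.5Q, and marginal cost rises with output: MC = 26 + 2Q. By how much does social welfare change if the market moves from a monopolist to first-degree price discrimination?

Social welfare rises by 141.75

A monopolist chooses Q where MR = MC. MR = 131 − 3Q; setting this equal to 26 + 2Q gives Q = 21 and P = 99.5.
CS = ½·(131 − 99.5)·21 = 330.75; PS = (99.5·21 − 26·21 − ½·2·21²) = 1102.5; TS = 1433.25.
With perfect price discrimination, output is the efficient level Q = 30 (where demand meets MC), but every buyer pays their willingness to pay: CS = 0 and PS = total surplus.
TS = 1575 (equal to competitive TS).
Change in social welfare: 1575 − 1433.25 = 141.75.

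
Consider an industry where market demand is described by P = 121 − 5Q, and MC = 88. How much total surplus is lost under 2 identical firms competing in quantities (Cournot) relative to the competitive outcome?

DWL = 12.1

Competitive firms price at marginal cost: P = 88, giving Q = 6.6.
In a 2-firm Cournot equilibrium, symmetry and the first-order condition give q = (121 − 88)/(15) = 2.2. So Q = 4.4 and P = 99.
DWL is the triangle between Q = 4.4 and Q = 6.6: ½·(6.6 − 4.4)·(99 − 88) = 12.1.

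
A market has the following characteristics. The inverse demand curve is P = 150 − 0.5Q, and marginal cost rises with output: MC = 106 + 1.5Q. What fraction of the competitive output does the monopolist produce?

Q_m/Q_c = 0.8

Monopoly sets MR = MC: 150 − Q = 106 + 1.5Q ⇒ Q = 17.6, P = 150 − 0.5·17.6 = 141.2.
Competitive equilibrium sets price equal to marginal cost: 150 − 0.5Q = 106 + 1.5Q, so Q = 22 and P = 139.
Ratio Q_m/Q_c = 17.6/22 = 0.8.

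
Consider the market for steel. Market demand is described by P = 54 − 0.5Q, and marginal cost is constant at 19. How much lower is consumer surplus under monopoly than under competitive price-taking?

Competitive firms price at marginal cost: P = 19, giving Q = 70.
CS = ½·(54 − 19)·70 = 1225.
Monopoly sets MR = MC: 54 − Q = 19 ⇒ Q = 35, P = 54 − 0.5·35 = 36.5.
CS = ½·(54 − 36.5)·35 = 306.25.
Change in consumer surplus: 306.25 − 1225 = −918.75.

CS falls by 918.75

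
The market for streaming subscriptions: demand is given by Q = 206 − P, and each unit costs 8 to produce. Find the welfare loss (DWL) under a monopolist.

DWL = 4900.5

Inverting demand: P = 206 − Q.
Perfect competition: P = MC = 8, so 206 − Q = 8 and Q = 198.
Monopoly sets MR = MC: 206 − 2Q = 8 ⇒ Q = 99, P = 206 − 99 = 107.
DWL is the triangle between Q = 99 and Q = 198: ½·(198 − 99)·(107 − 8) = 4900.5.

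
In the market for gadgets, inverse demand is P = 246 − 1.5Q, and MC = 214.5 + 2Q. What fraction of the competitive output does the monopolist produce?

Q_m/Q_c = 0.7

The monopolist equates marginal revenue to marginal cost: 246 − 3Q = 214.5 + 2Q, so Q = 6.3. From demand, P = 236.55.
Under competition P = MC: 246 − 1.5Q = 214.5 + 2Q ⇒ Q = 9, P = 232.5.
Ratio Q_m/Q_c = 6.3/9 = 0.7.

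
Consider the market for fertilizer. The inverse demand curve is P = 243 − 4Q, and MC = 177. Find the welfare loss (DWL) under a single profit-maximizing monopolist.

Competitive firms price at marginal cost: P = 177, giving Q = 16.5.
A monopolist chooses Q where MR = MC. MR = 243 − 8Q; setting this equal to 177 gives Q = 8.25 and P = 210.
DWL is the triangle between Q = 8.25 and Q = 16.5: ½·(16.5 − 8.25)·(210 − 177) = 136.125.

DWL = 136.125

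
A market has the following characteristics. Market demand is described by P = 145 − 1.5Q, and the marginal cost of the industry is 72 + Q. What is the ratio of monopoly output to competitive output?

Q_m/Q_c = 0.625

A monopolist chooses Q where MR = MC. MR = 145 − 3Q; setting this equal to 72 + Q gives Q = 18.25 and P = 117.625.
Under competition P = MC: 145 − 1.5Q = 72 + Q ⇒ Q = 29.2, P = 101.2.
Ratio Q_m/Q_c = 18.25/29.2 = 0.625.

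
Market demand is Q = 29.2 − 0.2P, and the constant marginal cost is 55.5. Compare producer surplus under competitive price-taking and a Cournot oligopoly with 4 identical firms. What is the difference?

PS rises by 262.088

Inverting demand: P = 146 − 5Q.
Perfect competition: P = MC = 55.5, so 146 − 5Q = 55.5 and Q = 18.1.
PS = (55.5 − 55.5)·18.1 = 0.
In a 4-firm Cournot equilibrium, symmetry and the first-order condition give q = (146 − 55.5)/(25) = 3.62. So Q = 14.48 and P = 73.6.
PS = (73.6 − 55.5)·14.48 = 262.088.
Change in producer surplus: 262.088 − 0 = 262.088.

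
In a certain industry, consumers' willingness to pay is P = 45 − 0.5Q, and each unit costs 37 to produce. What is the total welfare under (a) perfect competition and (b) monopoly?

Competition: TS = 64; Monopoly: TS = 48

Competitive firms price at marginal cost: P = 37, giving Q = 16.
CS = ½·(45 − 37)·16 = 64; PS = (37 − 37)·16 = 0; TS = 64.
Monopoly sets MR = MC: 45 − Q = 37 ⇒ Q = 8, P = 45 − 0.5·8 = 41.
CS = ½·(45 − 41)·8 = 16; PS = (41 − 37)·8 = 32; TS = 48.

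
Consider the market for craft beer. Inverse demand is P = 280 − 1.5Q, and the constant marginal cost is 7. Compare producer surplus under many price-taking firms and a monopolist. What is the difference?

Producer surplus rises by 12421.5

Competitive firms price at marginal cost: P = 7, giving Q = 182.
PS = (7 − 7)·182 = 0.
The monopolist equates marginal revenue to marginal cost: 280 − 3Q = 7, so Q = 91. From demand, P = 143.5.
PS = (143.5 − 7)·91 = 12421.5.
Change in producer surplus: 12421.5 − 0 = 12421.5.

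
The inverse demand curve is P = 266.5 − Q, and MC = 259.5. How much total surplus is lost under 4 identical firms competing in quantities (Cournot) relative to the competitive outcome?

DWL = 0.98

Competitive firms price at marginal cost: P = 259.5, giving Q = 7.
In a 4-firm Cournot equilibrium, symmetry and the first-order condition give q = (266.5 − 259.5)/(5) = 1.4. So Q = 5.6 and P = 260.9.
DWL is the triangle between Q = 5.6 and Q = 7: ½·(7 − 5.6)·(260.9 − 259.5) = 0.98.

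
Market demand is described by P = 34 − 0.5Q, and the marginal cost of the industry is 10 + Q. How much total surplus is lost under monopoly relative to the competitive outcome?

DWL = 12

Competitive equilibrium sets price equal to marginal cost: 34 − 0.5Q = 10 + Q, so Q = 16 and P = 26.
The monopolist equates marginal revenue to marginal cost: 34 − Q = 10 + Q, so Q = 12. From demand, P = 28.
CS = ½·(34 − 26)·16 = 64; PS = (26·16 − 10·16 − ½·1·16²) = 128; TS = 192.
CS = ½·(34 − 28)·12 = 36; PS = (28·12 − 10·12 − ½·1·12²) = 144; TS = 180.
DWL = 192 − 180 = 12.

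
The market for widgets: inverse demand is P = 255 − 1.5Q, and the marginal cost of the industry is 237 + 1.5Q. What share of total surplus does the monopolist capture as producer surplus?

A monopolist chooses Q where MR = MC. MR = 255 − 3Q; setting this equal to 237 + 1.5Q gives Q = 4 and P = 249.
CS = ½·(255 − 249)·4 = 12.
PS = P·Q − VC(Q) = 249·4 − (237·4 + ½·1.5·4²) = 36.
Share captured = PS/TS = 36/48 = 0.75.

PS/TS = 0.75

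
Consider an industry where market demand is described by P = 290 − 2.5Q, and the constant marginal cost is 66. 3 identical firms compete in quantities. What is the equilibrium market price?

Cournot with 3 identical firms: the symmetric best-response condition is 290 − 10q = 66. Each firm produces q = 22.4, total output Q = 67.2, price P = 122.

P = 122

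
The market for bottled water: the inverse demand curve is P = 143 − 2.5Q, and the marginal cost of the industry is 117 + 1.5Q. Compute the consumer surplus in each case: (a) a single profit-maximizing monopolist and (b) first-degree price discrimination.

A monopolist chooses Q where MR = MC. MR = 143 − 5Q; setting this equal to 117 + 1.5Q gives Q = 4 and P = 133.
CS = ½·(143 − 133)·4 = 20.
Under first-degree price discrimination the firm charges each unit its demand price and produces up to where P = MC, i.e. Q = 6.5. Consumer surplus is zero; producer surplus equals total surplus.
CS = 0.

Monopoly: CS = 20; Perfect PD: CS = 0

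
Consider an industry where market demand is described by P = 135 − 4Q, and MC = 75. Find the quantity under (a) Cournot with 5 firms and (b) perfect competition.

Cournot with 5 identical firms: the symmetric best-response condition is 135 − 24q = 75. Each firm produces q = 2.5, total output Q = 12.5, price P = 85.
Under competition P = MC = 75, so Q = (135 − 75)/4 = 15.

Cournot: Q = 12.5; Competition: Q = 15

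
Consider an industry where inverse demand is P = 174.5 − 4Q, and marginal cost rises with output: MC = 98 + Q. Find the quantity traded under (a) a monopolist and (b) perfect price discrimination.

A monopolist chooses Q where MR = MC. MR = 174.5 − 8Q; setting this equal to 98 + Q gives Q = 8.5 and P = 140.5.
Under first-degree price discrimination the firm charges each unit its demand price and produces up to where P = MC, i.e. Q = 15.3. Consumer surplus is zero; producer surplus equals total surplus.

Monopoly: Q = 8.5; Perfect PD: Q = 15.3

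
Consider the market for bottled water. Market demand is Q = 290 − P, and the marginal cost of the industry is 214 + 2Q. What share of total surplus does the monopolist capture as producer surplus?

Inverting demand: P = 290 − Q.
A monopolist chooses Q where MR = MC. MR = 290 − 2Q; setting this equal to 214 + 2Q gives Q = 19 and P = 271.
CS = ½·(290 − 271)·19 = 180.5.
PS = P·Q − VC(Q) = 271·19 − (214·19 + ½·2·19²) = 722.
Share captured = PS/TS = 722/902.5 = 0.8.

PS/TS = 0.8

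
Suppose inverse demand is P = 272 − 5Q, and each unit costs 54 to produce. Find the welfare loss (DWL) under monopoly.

DWL = 1188.1

Competitive firms price at marginal cost: P = 54, giving Q = 43.6.
Monopoly sets MR = MC: 272 − 10Q = 54 ⇒ Q = 21.8, P = 272 − 5·21.8 = 163.
DWL is the triangle between Q = 21.8 and Q = 43.6: ½·(43.6 − 21.8)·(163 − 54) = 1188.1.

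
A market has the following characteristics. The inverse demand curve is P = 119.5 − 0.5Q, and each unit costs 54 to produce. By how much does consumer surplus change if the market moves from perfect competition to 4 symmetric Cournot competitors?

Consumer surplus falls by 1544.49

Perfect competition: P = MC = 54, so 119.5 − 0.5Q = 54 and Q = 131.
CS = ½·(119.5 − 54)·131 = 4290.25.
Cournot with 4 identical firms: the symmetric best-response condition is 119.5 − 2.5q = 54. Each firm produces q = 26.2, total output Q = 104.8, price P = 67.1.
CS = ½·(119.5 − 67.1)·104.8 = 2745.76.
Change in consumer surplus: 2745.76 − 4290.25 = −1544.49.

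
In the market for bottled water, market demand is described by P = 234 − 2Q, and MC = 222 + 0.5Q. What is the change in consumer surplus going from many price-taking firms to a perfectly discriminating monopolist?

Consumer surplus falls by 23.04

Competitive equilibrium sets price equal to marginal cost: 234 − 2Q = 222 + 0.5Q, so Q = 4.8 and P = 224.4.
CS = ½·(234 − 224.4)·4.8 = 23.04.
With perfect price discrimination, output is the efficient level Q = 4.8 (where demand meets MC), but every buyer pays their willingness to pay: CS = 0 and PS = total surplus.
CS = 0.
Change in consumer surplus: 0 − 23.04 = −23.04.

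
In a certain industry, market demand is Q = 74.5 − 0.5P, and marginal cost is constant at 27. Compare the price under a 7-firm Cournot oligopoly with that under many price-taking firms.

Inverting demand: P = 149 − 2Q.
With 7 symmetric Cournot firms, each firm's FOC gives 149 − 16q = 27, so q = 7.625, Q = 7·7.625 = 53.375, and P = 42.25.
Competitive firms price at marginal cost: P = 27, giving Q = 61.

Cournot: P = 42.25; Competition: P = 27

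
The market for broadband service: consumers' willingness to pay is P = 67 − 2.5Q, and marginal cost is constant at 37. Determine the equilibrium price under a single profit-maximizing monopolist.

P = 52

The monopolist equates marginal revenue to marginal cost: 67 − 5Q = 37, so Q = 6. From demand, P = 52.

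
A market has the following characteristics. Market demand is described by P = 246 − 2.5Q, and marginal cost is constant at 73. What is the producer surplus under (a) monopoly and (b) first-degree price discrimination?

Monopoly sets MR = MC: 246 − 5Q = 73 ⇒ Q = 34.6, P = 246 − 2.5·34.6 = 159.5.
PS = (159.5 − 73)·34.6 = 2992.9.
Under first-degree price discrimination the firm charges each unit its demand price and produces up to where P = MC, i.e. Q = 69.2. Consumer surplus is zero; producer surplus equals total surplus.
PS = ½·(246 − 73)·69.2 = 5985.8.

Monopoly: PS = 2992.9; Perfect PD: PS = 5985.8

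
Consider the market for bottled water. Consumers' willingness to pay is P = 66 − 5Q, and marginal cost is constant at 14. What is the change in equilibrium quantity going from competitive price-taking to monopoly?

Perfect competition: P = MC = 14, so 66 − 5Q = 14 and Q = 10.4.
Monopoly sets MR = MC: 66 − 10Q = 14 ⇒ Q = 5.2, P = 66 − 5·5.2 = 40.
Change in equilibrium quantity: 5.2 − 10.4 = −5.2.

Q falls by 5.2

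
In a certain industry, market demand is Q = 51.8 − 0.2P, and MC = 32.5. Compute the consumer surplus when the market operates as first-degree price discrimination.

Inverting demand: P = 259 − 5Q.
A perfectly discriminating monopolist sells every unit with P(Q) ≥ MC(Q), so output equals the competitive quantity Q = 45.3. Each buyer pays their reservation price, so CS = 0 and the firm captures all surplus.
CS = 0.

CS = 0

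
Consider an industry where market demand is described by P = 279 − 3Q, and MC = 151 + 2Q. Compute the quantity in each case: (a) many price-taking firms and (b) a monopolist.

Under competition P = MC: 279 − 3Q = 151 + 2Q ⇒ Q = 25.6, P = 202.2.
A monopolist chooses Q where MR = MC. MR = 279 − 6Q; setting this equal to 151 + 2Q gives Q = 16 and P = 231.

Competition: Q = 25.6; Monopoly: Q = 16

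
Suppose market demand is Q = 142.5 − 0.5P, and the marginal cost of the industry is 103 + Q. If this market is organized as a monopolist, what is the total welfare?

TS = 4637.36

Inverting demand: P = 285 − 2Q.
The monopolist equates marginal revenue to marginal cost: 285 − 4Q = 103 + Q, so Q = 36.4. From demand, P = 212.2.
CS = ½·(285 − 212.2)·36.4 = 1324.96; PS = (212.2·36.4 − 103·36.4 − ½·1·36.4²) = 3312.4; TS = 4637.36.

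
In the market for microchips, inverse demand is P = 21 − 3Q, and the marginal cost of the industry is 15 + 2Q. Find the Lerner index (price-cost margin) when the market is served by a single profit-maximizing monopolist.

Lerner index = 0.12

The monopolist equates marginal revenue to marginal cost: 21 − 6Q = 15 + 2Q, so Q = 0.75. From demand, P = 18.75.
Lerner index = (P − MC)/P = (18.75 − 16.5)/18.75 = 0.12.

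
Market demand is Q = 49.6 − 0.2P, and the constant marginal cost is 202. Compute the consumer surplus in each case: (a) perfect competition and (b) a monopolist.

Competition: CS = 211.6; Monopoly: CS = 52.9

Inverting demand: P = 248 − 5Q.
Under competition P = MC = 202, so Q = (248 − 202)/5 = 9.2.
CS = ½·(248 − 202)·9.2 = 211.6.
A monopolist chooses Q where MR = MC. MR = 248 − 10Q; setting this equal to 202 gives Q = 4.6 and P = 225.
CS = ½·(248 − 225)·4.6 = 52.9.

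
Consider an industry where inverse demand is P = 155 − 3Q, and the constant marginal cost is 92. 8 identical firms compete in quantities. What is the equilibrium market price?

P = 99

In a 8-firm Cournot equilibrium, symmetry and the first-order condition give q = (155 − 92)/(27) = 7/3. So Q = 56/3 and P = 99.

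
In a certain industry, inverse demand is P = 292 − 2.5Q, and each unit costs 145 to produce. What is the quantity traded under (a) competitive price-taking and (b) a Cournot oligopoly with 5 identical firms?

Competition: Q = 58.8; Cournot: Q = 49

Competitive firms price at marginal cost: P = 145, giving Q = 58.8.
In a 5-firm Cournot equilibrium, symmetry and the first-order condition give q = (292 − 145)/(15) = 9.8. So Q = 49 and P = 169.5.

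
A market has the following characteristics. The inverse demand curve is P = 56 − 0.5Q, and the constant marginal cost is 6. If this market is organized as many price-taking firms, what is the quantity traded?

Under competition P = MC = 6, so Q = (56 − 6)/0.5 = 100.

Q = 100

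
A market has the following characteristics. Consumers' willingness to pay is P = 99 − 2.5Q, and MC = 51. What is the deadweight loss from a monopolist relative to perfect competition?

DWL = 115.2

Competitive firms price at marginal cost: P = 51, giving Q = 19.2.
A monopolist chooses Q where MR = MC. MR = 99 − 5Q; setting this equal to 51 gives Q = 9.6 and P = 75.
DWL is the triangle between Q = 9.6 and Q = 19.2: ½·(19.2 − 9.6)·(75 − 51) = 115.2.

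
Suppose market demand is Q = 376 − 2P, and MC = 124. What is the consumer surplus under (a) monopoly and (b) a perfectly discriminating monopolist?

Monopoly: CS = 1024; Perfect PD: CS = 0

Inverting demand: P = 188 − 0.5Q.
The monopolist equates marginal revenue to marginal cost: 188 − Q = 124, so Q = 64. From demand, P = 156.
CS = ½·(188 − 156)·64 = 1024.
With perfect price discrimination, output is the efficient level Q = 128 (where demand meets MC), but every buyer pays their willingness to pay: CS = 0 and PS = total surplus.
CS = 0.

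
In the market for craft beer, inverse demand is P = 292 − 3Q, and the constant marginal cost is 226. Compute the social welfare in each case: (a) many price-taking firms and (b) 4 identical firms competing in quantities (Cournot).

Competition: TS = 726; Cournot: TS = 696.96

Perfect competition: P = MC = 226, so 292 − 3Q = 226 and Q = 22.
CS = ½·(292 − 226)·22 = 726; PS = (226 − 226)·22 = 0; TS = 726.
With 4 symmetric Cournot firms, each firm's FOC gives 292 − 15q = 226, so q = 4.4, Q = 4·4.4 = 17.6, and P = 239.2.
CS = ½·(292 − 239.2)·17.6 = 464.64; PS = (239.2 − 226)·17.6 = 232.32; TS = 696.96.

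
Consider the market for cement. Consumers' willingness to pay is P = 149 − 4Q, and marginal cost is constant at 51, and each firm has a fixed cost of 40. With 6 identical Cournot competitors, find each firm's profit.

Cournot with 6 identical firms: the symmetric best-response condition is 149 − 28q = 51. Each firm produces q = 3.5, total output Q = 21, price P = 65.
Each firm's profit = (65 − 51)·3.5 − 40 = 9.

π_i = 9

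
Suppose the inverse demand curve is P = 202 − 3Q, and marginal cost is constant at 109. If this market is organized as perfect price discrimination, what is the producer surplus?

PS = 1441.5

A perfectly discriminating monopolist sells every unit with P(Q) ≥ MC(Q), so output equals the competitive quantity Q = 31. Each buyer pays their reservation price, so CS = 0 and the firm captures all surplus.
PS = ½·(202 − 109)·31 = 1441.5.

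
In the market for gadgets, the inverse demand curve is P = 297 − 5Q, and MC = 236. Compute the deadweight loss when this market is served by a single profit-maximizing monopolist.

Under competition P = MC = 236, so Q = (297 − 236)/5 = 12.2.
Monopoly sets MR = MC: 297 − 10Q = 236 ⇒ Q = 6.1, P = 297 − 5·6.1 = 266.5.
DWL is the triangle between Q = 6.1 and Q = 12.2: ½·(12.2 − 6.1)·(266.5 − 236) = 93.025.

DWL = 93.025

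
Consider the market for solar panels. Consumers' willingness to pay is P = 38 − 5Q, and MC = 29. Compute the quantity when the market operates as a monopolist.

The monopolist equates marginal revenue to marginal cost: 38 − 10Q = 29, so Q = 0.9. From demand, P = 33.5.

Q = 0.9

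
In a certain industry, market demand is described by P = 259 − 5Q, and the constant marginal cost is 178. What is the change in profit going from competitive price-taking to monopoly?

Profit rises by 328.05

Perfect competition: P = MC = 178, so 259 − 5Q = 178 and Q = 16.2.
Profit = (178 − 178)·16.2 = 0.
A monopolist chooses Q where MR = MC. MR = 259 − 10Q; setting this equal to 178 gives Q = 8.1 and P = 218.5.
Profit = (218.5 − 178)·8.1 = 328.05.
Change in profit: 328.05 − 0 = 328.05.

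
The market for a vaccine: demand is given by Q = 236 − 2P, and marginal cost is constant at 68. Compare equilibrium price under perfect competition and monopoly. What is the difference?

Equilibrium price rises by 25

Inverting demand: P = 118 − 0.5Q.
Under competition P = MC = 68, so Q = (118 − 68)/0.5 = 100.
The monopolist equates marginal revenue to marginal cost: 118 − Q = 68, so Q = 50. From demand, P = 93.
Change in equilibrium price: 93 − 68 = 25.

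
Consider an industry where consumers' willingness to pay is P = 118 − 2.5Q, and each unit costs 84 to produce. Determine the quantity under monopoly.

The monopolist equates marginal revenue to marginal cost: 118 − 5Q = 84, so Q = 6.8. From demand, P = 101.

Q = 6.8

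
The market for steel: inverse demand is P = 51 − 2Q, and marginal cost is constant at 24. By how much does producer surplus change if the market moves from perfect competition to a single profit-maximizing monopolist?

PS rises by 91.125

Competitive firms price at marginal cost: P = 24, giving Q = 13.5.
PS = (24 − 24)·13.5 = 0.
The monopolist equates marginal revenue to marginal cost: 51 − 4Q = 24, so Q = 6.75. From demand, P = 37.5.
PS = (37.5 − 24)·6.75 = 91.125.
Change in producer surplus: 91.125 − 0 = 91.125.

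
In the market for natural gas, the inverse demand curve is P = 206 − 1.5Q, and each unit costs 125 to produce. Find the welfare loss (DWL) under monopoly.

Competitive firms price at marginal cost: P = 125, giving Q = 54.
The monopolist equates marginal revenue to marginal cost: 206 − 3Q = 125, so Q = 27. From demand, P = 165.5.
DWL is the triangle between Q = 27 and Q = 54: ½·(54 − 27)·(165.5 − 125) = 546.75.

DWL = 546.75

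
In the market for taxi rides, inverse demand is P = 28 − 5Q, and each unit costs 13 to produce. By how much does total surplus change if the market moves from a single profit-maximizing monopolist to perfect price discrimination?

Monopoly sets MR = MC: 28 − 10Q = 13 ⇒ Q = 1.5, P = 28 − 5·1.5 = 20.5.
CS = ½·(28 − 20.5)·1.5 = 5.625; PS = (20.5 − 13)·1.5 = 11.25; TS = 16.875.
A perfectly discriminating monopolist sells every unit with P(Q) ≥ MC(Q), so output equals the competitive quantity Q = 3. Each buyer pays their reservation price, so CS = 0 and the firm captures all surplus.
TS = 22.5 (equal to competitive TS).
Change in total surplus: 22.5 − 16.875 = 5.625.

Total surplus rises by 5.625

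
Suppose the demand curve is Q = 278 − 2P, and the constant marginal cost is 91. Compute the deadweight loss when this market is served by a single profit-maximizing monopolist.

Inverting demand: P = 139 − 0.5Q.
Perfect competition: P = MC = 91, so 139 − 0.5Q = 91 and Q = 96.
The monopolist equates marginal revenue to marginal cost: 139 − Q = 91, so Q = 48. From demand, P = 115.
DWL is the triangle between Q = 48 and Q = 96: ½·(96 − 48)·(115 − 91) = 576.

DWL = 576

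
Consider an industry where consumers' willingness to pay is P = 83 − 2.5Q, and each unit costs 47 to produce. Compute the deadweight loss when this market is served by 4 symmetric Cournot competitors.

Under competition P = MC = 47, so Q = (83 − 47)/2.5 = 14.4.
Cournot with 4 identical firms: the symmetric best-response condition is 83 − 12.5q = 47. Each firm produces q = 2.88, total output Q = 11.52, price P = 54.2.
DWL is the triangle between Q = 11.52 and Q = 14.4: ½·(14.4 − 11.52)·(54.2 − 47) = 10.368.

DWL = 10.368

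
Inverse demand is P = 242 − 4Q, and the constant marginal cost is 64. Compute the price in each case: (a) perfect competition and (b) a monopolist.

Perfect competition: P = MC = 64, so 242 − 4Q = 64 and Q = 44.5.
The monopolist equates marginal revenue to marginal cost: 242 − 8Q = 64, so Q = 22.25. From demand, P = 153.

Competition: P = 64; Monopoly: P = 153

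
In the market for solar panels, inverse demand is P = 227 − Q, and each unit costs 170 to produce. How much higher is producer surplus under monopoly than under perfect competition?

Perfect competition: P = MC = 170, so 227 − Q = 170 and Q = 57.
PS = (170 − 170)·57 = 0.
The monopolist equates marginal revenue to marginal cost: 227 − 2Q = 170, so Q = 28.5. From demand, P = 198.5.
PS = (198.5 − 170)·28.5 = 812.25.
Change in producer surplus: 812.25 − 0 = 812.25.

Producer surplus rises by 812.25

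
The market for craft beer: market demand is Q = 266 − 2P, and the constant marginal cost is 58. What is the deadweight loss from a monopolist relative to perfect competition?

DWL = 1406.25

Inverting demand: P = 133 − 0.5Q.
Under competition P = MC = 58, so Q = (133 − 58)/0.5 = 150.
The monopolist equates marginal revenue to marginal cost: 133 − Q = 58, so Q = 75. From demand, P = 95.5.
DWL is the triangle between Q = 75 and Q = 150: ½·(150 − 75)·(95.5 − 58) = 1406.25.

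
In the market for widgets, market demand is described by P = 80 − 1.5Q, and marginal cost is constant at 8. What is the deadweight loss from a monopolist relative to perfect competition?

DWL = 432

Perfect competition: P = MC = 8, so 80 − 1.5Q = 8 and Q = 48.
Monopoly sets MR = MC: 80 − 3Q = 8 ⇒ Q = 24, P = 80 − 1.5·24 = 44.
DWL is the triangle between Q = 24 and Q = 48: ½·(48 − 24)·(44 − 8) = 432.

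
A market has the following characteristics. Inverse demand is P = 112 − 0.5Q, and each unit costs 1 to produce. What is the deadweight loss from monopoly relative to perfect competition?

DWL = 3080.25

Competitive firms price at marginal cost: P = 1, giving Q = 222.
The monopolist equates marginal revenue to marginal cost: 112 − Q = 1, so Q = 111. From demand, P = 56.5.
DWL is the triangle between Q = 111 and Q = 222: ½·(222 − 111)·(56.5 − 1) = 3080.25.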